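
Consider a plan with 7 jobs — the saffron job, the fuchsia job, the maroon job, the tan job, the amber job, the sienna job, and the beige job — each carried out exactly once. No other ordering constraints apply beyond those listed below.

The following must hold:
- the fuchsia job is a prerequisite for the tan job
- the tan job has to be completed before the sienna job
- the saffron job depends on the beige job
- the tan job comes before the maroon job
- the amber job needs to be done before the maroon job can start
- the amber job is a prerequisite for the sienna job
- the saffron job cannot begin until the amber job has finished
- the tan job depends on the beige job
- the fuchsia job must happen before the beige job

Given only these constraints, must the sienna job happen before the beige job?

No

The constraints actually force the beige job before the sienna job (via the beige job → the tan job → the sienna job), not the other way around.
So the sienna job never precedes the beige job.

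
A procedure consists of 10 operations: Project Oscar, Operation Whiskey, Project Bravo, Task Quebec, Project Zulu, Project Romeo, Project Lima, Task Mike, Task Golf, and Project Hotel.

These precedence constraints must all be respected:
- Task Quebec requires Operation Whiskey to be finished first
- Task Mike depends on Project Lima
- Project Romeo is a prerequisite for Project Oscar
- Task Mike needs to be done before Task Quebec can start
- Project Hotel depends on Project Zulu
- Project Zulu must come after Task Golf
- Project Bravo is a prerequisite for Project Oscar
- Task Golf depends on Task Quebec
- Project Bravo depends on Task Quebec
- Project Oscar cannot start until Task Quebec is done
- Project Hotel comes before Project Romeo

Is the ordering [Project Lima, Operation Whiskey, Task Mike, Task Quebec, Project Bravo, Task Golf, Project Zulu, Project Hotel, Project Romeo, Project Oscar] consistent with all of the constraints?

Going through the constraints one by one, each required predecessor appears earlier in the sequence than its dependent — e.g. Task Quebec (position 4) is before Project Oscar (position 10), as required.

Yes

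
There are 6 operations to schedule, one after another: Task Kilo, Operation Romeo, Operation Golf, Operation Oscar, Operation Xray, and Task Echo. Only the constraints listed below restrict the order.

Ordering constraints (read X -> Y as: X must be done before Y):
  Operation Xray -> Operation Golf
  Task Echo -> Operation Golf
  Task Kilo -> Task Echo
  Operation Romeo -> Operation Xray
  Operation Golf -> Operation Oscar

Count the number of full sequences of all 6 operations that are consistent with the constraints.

6

2 operations have no prerequisites (Task Kilo, Operation Romeo), so any of them could come first.
Enumerating by repeatedly choosing an available operation (one whose prerequisites are all placed) gives 6 distinct complete orderings.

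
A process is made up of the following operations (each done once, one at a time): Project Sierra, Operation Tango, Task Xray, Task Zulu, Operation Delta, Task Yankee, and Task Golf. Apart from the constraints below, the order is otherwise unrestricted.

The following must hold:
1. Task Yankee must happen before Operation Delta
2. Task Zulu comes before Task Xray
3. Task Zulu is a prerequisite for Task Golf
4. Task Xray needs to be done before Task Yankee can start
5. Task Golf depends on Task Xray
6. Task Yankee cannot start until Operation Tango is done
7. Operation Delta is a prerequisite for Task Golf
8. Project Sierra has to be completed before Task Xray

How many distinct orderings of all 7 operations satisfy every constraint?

3 operations have no prerequisites (Project Sierra, Operation Tango, Task Zulu), so any of them could come first.
Systematically extending each partial ordering one operation at a time and counting, there are 8 complete orderings.

8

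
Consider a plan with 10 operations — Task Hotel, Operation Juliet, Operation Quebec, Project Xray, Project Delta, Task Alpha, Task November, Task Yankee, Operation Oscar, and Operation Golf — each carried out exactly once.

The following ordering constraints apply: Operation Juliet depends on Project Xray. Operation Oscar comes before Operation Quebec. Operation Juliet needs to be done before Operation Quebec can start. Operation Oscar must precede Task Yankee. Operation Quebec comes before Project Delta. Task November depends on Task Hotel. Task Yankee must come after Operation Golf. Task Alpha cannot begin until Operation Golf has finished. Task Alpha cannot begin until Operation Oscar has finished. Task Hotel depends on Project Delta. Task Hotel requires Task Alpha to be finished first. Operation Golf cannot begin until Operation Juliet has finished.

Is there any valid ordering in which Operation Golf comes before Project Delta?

Nothing in the constraints forces Project Delta before Operation Golf — there is no chain from Project Delta to Operation Golf.
That means at least one valid schedule has Operation Golf before Project Delta.

Yes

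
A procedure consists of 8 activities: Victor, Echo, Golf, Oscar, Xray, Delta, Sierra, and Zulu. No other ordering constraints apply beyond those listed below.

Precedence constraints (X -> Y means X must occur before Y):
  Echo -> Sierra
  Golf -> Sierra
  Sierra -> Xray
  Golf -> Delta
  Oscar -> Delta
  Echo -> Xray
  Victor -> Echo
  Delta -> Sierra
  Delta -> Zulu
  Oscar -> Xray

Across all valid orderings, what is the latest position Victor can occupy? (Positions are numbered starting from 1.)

Every activity that must follow Victor has to come after it. Tracing all chains starting from Victor, those activities are: Echo, Xray, Sierra — 3 in total.
With 3 mandatory successors out of 8 activities total, the latest slot for Victor is 8−3 = 5, and it's reachable by doing all non-successors before Victor.

5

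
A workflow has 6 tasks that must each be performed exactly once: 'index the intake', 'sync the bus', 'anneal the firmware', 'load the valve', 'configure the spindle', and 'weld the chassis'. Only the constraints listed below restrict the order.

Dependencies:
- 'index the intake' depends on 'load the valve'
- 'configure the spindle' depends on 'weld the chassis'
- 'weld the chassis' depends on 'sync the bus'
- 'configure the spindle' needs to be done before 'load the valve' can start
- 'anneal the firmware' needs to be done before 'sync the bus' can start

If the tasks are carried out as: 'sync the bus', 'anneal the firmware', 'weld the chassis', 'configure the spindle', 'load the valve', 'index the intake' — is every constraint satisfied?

No

In the proposed order, 'sync the bus' appears before 'anneal the firmware'.
Since 'anneal the firmware' is required before 'sync the bus', the ordering is invalid.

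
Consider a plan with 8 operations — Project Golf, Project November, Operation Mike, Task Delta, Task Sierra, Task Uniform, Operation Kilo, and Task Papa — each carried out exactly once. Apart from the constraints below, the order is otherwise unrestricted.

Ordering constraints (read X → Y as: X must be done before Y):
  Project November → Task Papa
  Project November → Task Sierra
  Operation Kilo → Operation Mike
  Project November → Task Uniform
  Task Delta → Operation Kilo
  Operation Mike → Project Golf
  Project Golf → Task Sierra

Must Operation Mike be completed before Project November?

No

No chain of constraints connects Operation Mike to Project November in either direction.
There exist valid orderings with Project November before Operation Mike, so Operation Mike is not required to come first.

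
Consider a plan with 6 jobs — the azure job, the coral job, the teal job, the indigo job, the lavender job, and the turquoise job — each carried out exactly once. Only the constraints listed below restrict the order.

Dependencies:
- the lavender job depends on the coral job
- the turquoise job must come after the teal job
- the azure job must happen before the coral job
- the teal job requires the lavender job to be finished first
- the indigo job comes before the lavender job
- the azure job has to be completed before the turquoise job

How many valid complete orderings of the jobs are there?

The jobs with no prerequisites are the azure job, the indigo job; any of them can be placed first.
Counting all ways to extend the partial order to a total order gives 3.

3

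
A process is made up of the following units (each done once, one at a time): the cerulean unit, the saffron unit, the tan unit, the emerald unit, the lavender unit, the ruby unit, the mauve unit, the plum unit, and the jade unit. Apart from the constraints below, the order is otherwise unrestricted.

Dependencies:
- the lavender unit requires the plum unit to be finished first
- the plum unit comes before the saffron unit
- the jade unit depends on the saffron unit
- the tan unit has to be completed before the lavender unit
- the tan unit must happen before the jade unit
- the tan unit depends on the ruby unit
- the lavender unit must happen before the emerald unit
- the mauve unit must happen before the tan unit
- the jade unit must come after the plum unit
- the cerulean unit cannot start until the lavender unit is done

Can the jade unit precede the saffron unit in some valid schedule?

No

Following the saffron unit → the jade unit, the saffron unit must precede the jade unit in every valid ordering.
Hence the jade unit can never be scheduled before the saffron unit.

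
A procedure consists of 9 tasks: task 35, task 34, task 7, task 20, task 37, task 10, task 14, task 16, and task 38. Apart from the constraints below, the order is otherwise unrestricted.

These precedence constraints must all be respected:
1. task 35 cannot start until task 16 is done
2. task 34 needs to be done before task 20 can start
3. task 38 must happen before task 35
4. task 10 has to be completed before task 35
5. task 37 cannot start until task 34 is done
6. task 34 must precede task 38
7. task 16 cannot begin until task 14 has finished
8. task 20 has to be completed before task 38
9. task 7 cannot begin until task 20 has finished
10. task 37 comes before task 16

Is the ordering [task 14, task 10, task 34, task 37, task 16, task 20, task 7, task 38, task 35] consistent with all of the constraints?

Checking each listed constraint against this order: for instance, task 10 is in position 2 and task 35 in position 9, so that constraint holds — and the remaining constraints check out the same way.

Yes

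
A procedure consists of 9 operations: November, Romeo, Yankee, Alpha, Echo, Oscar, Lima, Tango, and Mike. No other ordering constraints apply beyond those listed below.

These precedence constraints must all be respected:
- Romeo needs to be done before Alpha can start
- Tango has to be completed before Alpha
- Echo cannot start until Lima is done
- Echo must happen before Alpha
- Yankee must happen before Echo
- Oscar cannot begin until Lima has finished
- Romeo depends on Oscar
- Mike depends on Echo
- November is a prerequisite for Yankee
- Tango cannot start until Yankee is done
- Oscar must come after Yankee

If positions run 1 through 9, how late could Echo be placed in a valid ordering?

7

Following every chain forward from Echo, the operations that must come later are Alpha, Mike — 2 of them.
With 2 mandatory successors out of 9 operations total, the latest slot for Echo is 9−2 = 7, and it's reachable by doing all non-successors before Echo.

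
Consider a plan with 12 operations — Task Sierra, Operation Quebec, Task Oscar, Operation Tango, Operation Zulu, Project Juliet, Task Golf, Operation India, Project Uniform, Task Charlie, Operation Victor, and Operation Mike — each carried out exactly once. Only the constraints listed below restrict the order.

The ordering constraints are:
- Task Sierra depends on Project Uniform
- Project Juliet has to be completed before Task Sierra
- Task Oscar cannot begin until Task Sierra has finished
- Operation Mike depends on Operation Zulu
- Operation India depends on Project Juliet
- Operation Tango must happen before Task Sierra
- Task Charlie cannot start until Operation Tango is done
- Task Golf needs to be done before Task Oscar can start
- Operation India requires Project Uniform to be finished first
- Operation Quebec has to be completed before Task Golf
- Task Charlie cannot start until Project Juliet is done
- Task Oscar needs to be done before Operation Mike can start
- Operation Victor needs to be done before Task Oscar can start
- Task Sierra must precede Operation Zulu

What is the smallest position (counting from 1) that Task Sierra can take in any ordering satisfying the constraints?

4

Every operation that must precede Task Sierra has to come before it. Tracing all chains that end at Task Sierra, those operations are: Operation Tango, Project Juliet, Project Uniform — 3 in total.
With 3 mandatory predecessors, the earliest Task Sierra can sit is position 3+1 = 4, and placing just those 3 first achieves it.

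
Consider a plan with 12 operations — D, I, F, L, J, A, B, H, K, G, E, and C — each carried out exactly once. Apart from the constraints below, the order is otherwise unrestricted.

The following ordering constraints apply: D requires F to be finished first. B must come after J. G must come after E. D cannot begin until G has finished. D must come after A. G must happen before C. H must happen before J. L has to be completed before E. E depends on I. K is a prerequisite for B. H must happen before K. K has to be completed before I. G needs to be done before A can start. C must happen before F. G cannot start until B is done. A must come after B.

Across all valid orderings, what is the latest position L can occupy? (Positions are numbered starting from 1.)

6

Every operation that must follow L has to come after it. Tracing all chains starting from L, those operations are: D, F, A, G, E, C — 6 in total.
With 6 mandatory successors out of 12 operations total, the latest slot for L is 12−6 = 6, and it's reachable by doing all non-successors before L.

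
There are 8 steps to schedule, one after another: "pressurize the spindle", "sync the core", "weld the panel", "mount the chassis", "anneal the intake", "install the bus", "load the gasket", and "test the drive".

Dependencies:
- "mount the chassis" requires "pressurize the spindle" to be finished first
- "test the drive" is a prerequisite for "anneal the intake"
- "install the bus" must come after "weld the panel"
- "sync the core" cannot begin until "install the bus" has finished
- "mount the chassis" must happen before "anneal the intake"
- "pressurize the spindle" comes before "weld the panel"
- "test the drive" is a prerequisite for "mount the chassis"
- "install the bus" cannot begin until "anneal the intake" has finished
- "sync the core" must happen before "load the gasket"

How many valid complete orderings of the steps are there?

7

2 steps have no prerequisites ("pressurize the spindle", "test the drive"), so any of them could come first.
Systematically extending each partial ordering one step at a time and counting, there are 7 complete orderings.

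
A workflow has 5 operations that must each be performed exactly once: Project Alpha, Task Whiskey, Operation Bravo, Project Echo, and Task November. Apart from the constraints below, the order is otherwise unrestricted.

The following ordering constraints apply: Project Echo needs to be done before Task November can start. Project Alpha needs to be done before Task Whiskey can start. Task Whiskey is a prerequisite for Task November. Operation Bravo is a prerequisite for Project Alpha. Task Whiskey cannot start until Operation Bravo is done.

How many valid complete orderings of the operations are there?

2 operations have no prerequisites (Operation Bravo, Project Echo), so any of them could come first.
Enumerating by repeatedly choosing an available operation (one whose prerequisites are all placed) gives 4 distinct complete orderings.

4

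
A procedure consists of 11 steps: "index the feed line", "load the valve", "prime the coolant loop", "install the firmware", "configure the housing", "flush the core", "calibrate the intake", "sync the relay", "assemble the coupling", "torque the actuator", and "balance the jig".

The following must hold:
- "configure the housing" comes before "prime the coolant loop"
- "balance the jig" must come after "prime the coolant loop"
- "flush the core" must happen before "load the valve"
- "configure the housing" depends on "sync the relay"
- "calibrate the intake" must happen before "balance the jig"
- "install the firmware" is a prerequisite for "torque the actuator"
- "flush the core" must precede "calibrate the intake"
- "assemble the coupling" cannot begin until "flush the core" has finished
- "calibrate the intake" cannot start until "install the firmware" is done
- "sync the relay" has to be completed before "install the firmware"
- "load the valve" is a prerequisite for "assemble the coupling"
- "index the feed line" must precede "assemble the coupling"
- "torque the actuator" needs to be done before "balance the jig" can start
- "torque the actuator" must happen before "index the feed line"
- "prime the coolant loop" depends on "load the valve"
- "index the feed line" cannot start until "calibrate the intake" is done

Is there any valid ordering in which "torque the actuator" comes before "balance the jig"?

The constraints force "torque the actuator" before "balance the jig", so yes — every valid ordering has "torque the actuator" earlier.

Yes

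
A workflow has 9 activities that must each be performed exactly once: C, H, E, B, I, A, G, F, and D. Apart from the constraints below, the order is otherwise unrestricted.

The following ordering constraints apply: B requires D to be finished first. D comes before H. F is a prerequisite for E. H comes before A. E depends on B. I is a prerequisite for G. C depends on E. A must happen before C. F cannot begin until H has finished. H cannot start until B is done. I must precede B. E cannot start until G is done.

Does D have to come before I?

D and I are not related by any chain of constraints.
There exist valid orderings with I before D, so D is not required to come first.

No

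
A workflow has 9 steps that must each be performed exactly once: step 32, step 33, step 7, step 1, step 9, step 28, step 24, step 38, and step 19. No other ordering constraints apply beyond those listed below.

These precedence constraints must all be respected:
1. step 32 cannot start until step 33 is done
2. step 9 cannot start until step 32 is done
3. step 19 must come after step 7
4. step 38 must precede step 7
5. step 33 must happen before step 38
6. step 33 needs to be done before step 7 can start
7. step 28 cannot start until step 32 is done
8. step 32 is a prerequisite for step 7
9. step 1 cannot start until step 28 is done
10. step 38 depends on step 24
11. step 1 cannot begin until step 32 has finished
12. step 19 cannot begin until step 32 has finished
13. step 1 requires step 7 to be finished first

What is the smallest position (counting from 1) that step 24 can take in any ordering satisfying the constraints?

1

Nothing is required before step 24; it can be the very first step.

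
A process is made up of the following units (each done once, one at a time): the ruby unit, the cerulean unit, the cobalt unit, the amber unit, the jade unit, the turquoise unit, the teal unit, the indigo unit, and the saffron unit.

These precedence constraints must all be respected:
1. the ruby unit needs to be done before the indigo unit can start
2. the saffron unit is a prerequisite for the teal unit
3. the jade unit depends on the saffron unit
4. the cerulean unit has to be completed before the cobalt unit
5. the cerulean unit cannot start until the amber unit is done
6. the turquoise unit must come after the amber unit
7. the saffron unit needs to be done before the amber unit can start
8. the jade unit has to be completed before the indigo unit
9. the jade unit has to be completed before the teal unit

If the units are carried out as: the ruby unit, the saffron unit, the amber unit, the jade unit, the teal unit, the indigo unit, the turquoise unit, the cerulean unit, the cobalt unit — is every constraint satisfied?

Going through the constraints one by one, each required predecessor appears earlier in the sequence than its dependent — e.g. the ruby unit (position 1) is before the indigo unit (position 6), as required.

Yes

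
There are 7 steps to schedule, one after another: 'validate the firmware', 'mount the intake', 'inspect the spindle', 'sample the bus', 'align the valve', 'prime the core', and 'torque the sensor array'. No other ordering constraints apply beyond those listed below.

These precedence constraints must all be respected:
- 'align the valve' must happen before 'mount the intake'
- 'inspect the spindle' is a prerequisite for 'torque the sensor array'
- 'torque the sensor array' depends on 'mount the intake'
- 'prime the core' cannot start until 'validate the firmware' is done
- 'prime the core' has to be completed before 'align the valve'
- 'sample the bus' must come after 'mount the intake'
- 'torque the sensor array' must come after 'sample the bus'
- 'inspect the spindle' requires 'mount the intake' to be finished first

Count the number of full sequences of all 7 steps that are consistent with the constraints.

'validate the firmware' is the only step with nothing required before it, so every ordering starts there.
Enumerating by repeatedly choosing an available step (one whose prerequisites are all placed) gives 2 distinct complete orderings.

2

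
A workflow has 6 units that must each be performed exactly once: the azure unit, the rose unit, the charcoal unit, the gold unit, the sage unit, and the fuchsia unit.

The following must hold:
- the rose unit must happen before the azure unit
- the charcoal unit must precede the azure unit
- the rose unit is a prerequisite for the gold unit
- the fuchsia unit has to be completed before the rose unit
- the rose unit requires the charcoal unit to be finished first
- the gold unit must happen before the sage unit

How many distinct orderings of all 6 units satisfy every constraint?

The units with no prerequisites are the charcoal unit, the fuchsia unit; any of them can be placed first.
Systematically extending each partial ordering one unit at a time and counting, there are 6 complete orderings.

6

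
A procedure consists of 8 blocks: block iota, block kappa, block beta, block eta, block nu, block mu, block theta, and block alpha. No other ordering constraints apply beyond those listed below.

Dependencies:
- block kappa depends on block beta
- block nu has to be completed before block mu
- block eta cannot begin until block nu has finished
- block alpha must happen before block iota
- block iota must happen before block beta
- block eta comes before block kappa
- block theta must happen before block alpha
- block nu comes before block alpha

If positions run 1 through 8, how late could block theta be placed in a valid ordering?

4

Every block that must follow block theta has to come after it. Tracing all chains starting from block theta, those blocks are: block iota, block kappa, block beta, block alpha — 4 in total.
So at least 4 blocks follow block theta, putting block theta no later than position 4. That position is achievable by scheduling everything else first.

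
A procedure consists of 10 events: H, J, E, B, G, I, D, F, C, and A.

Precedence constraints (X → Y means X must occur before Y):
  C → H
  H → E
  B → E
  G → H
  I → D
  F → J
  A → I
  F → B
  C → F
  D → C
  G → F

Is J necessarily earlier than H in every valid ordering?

No

J and H are not related by any chain of constraints.
So J can come before H or after — it is not forced.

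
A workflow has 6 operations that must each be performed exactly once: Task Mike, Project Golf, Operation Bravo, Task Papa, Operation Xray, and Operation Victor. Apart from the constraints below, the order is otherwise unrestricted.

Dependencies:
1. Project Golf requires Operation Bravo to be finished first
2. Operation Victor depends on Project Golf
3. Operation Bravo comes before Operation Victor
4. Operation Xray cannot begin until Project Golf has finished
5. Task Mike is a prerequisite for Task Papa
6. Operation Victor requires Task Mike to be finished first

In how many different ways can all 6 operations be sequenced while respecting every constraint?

26

The operations with no prerequisites are Task Mike, Operation Bravo; any of them can be placed first.
Enumerating by repeatedly choosing an available operation (one whose prerequisites are all placed) gives 26 distinct complete orderings.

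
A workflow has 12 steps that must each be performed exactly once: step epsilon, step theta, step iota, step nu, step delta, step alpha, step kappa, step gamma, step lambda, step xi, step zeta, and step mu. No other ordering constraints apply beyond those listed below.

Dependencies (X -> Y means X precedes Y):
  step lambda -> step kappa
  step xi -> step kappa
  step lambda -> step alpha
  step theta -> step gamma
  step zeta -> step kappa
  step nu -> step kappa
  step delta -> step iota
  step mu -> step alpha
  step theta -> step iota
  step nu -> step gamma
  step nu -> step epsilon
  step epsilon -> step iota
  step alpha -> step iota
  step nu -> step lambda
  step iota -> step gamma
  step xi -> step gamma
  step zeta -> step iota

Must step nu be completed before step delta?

No

No chain of constraints connects step nu to step delta in either direction.
There exist valid orderings with step delta before step nu, so step nu is not required to come first.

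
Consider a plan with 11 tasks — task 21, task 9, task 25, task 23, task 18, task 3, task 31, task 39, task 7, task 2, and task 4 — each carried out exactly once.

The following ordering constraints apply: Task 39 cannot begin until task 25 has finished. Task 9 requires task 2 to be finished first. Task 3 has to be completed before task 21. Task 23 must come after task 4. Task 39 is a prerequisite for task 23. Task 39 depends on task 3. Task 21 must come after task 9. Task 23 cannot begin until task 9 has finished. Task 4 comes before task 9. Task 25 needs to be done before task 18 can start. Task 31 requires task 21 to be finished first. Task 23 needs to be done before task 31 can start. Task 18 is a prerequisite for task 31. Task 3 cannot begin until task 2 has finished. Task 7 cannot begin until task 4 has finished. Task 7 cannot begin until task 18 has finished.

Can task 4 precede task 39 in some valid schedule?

Yes

Nothing in the constraints forces task 39 before task 4 — there is no chain from task 39 to task 4.
So a valid ordering placing task 4 earlier than task 39 exists.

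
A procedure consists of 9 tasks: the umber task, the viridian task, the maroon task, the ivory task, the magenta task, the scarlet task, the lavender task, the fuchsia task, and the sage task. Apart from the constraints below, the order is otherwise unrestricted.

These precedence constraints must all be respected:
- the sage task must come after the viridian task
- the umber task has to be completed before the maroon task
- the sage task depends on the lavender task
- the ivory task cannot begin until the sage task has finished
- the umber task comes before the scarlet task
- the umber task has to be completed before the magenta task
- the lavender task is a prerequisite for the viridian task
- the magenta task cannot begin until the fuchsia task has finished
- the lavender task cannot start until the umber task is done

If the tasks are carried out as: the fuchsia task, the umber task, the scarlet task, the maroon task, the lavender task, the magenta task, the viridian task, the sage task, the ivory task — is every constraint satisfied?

Yes

Going through the constraints one by one, each required predecessor appears earlier in the sequence than its dependent — e.g. the fuchsia task (position 1) is before the magenta task (position 6), as required.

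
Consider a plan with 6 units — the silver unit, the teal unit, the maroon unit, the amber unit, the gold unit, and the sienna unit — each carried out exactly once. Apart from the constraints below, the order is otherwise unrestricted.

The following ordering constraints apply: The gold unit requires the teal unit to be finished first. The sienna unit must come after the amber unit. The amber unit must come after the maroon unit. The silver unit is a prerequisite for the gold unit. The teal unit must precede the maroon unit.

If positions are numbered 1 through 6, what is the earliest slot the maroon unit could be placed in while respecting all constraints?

2

The only unit forced before the maroon unit (directly or transitively) is the teal unit.
With 1 mandatory predecessor, the earliest the maroon unit can sit is position 1+1 = 2, and placing just that one first achieves it.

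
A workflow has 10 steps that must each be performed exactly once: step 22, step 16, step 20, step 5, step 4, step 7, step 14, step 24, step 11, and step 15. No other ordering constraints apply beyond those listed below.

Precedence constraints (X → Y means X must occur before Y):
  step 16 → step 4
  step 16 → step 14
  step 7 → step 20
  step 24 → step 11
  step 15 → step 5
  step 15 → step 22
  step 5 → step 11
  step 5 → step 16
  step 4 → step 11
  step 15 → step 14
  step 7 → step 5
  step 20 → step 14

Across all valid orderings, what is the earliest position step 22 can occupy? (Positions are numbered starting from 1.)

2

The only step forced before step 22 (directly or transitively) is step 15.
With 1 mandatory predecessor, the earliest step 22 can sit is position 1+1 = 2, and placing just that one first achieves it.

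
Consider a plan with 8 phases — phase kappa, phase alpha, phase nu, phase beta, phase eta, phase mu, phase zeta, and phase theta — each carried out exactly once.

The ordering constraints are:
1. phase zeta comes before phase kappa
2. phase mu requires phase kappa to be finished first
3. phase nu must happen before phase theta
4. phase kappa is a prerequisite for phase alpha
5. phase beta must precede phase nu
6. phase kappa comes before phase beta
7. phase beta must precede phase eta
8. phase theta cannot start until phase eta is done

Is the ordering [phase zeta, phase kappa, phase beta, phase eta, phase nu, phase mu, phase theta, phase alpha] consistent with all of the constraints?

Yes

Going through the constraints one by one, each required predecessor appears earlier in the sequence than its dependent — e.g. phase kappa (position 2) is before phase alpha (position 8), as required.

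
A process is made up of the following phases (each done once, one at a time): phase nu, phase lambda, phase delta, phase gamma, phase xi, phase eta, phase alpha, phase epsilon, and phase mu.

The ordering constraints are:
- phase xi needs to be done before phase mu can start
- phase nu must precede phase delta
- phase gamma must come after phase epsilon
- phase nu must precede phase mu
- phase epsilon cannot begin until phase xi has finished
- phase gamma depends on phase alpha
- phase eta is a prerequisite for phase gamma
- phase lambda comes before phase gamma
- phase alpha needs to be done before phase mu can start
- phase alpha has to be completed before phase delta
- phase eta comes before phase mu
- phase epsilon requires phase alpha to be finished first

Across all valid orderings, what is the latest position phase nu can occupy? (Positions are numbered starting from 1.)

The phases that are forced after phase nu, directly or by a chain of constraints, are phase delta, phase mu. That's 2 phases.
With 2 mandatory successors out of 9 phases total, the latest slot for phase nu is 9−2 = 7, and it's reachable by doing all non-successors before phase nu.

7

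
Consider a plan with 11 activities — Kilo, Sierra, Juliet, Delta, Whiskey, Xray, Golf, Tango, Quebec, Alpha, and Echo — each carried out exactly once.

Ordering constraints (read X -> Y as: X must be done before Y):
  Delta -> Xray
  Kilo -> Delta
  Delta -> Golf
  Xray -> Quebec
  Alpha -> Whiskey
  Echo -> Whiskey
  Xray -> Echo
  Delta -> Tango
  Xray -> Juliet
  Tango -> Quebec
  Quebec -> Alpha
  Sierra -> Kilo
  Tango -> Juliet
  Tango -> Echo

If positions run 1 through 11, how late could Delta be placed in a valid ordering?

3

Following every chain forward from Delta, the activities that must come later are Juliet, Whiskey, Xray, Golf, Tango, Quebec, Alpha, Echo — 8 of them.
With 8 mandatory successors out of 11 activities total, the latest slot for Delta is 11−8 = 3, and it's reachable by doing all non-successors before Delta.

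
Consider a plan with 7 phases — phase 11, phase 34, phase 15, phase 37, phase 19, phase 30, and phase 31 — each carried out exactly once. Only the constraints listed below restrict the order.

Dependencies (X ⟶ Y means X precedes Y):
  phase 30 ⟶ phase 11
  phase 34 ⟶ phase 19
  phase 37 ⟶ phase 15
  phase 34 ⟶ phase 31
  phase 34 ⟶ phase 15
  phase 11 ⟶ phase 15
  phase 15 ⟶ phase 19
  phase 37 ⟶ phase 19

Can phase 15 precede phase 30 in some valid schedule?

No

Following phase 30 → phase 11 → phase 15, phase 30 must precede phase 15 in every valid ordering.
So no valid ordering can have phase 15 before phase 30.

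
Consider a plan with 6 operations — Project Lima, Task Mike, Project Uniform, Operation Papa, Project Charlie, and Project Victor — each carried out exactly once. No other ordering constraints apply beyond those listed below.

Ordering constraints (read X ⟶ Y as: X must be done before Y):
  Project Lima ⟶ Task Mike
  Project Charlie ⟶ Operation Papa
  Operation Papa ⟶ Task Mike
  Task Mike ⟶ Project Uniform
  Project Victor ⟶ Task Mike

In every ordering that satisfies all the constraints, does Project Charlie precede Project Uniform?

Chaining the stated constraints: Project Charlie → Operation Papa → Task Mike → Project Uniform.
So Project Charlie must precede Project Uniform in any valid ordering.

Yes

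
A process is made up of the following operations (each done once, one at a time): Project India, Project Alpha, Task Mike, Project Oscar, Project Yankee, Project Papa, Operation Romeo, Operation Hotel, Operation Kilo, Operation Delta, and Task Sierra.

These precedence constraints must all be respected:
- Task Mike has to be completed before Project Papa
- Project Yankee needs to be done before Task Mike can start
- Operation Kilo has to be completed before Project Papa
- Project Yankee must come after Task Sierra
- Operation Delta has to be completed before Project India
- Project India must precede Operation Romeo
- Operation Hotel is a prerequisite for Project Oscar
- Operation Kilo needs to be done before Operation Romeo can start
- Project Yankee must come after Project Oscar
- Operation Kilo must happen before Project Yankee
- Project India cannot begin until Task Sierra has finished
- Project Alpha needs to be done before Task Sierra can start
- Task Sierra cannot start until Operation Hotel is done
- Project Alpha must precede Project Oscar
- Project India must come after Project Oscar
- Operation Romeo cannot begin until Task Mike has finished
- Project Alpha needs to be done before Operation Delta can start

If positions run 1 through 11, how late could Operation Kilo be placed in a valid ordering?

7

Every operation that must follow Operation Kilo has to come after it. Tracing all chains starting from Operation Kilo, those operations are: Task Mike, Project Yankee, Project Papa, Operation Romeo — 4 in total.
With 4 mandatory successors out of 11 operations total, the latest slot for Operation Kilo is 11−4 = 7, and it's reachable by doing all non-successors before Operation Kilo.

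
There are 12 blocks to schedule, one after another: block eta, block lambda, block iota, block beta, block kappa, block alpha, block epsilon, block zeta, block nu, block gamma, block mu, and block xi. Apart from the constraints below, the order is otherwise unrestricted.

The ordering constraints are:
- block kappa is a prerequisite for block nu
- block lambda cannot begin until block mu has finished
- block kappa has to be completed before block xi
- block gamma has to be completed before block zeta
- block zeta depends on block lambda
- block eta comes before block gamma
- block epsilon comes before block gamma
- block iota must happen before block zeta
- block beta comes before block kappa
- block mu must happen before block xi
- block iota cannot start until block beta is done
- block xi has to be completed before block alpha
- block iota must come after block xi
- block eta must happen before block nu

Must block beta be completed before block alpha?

There is a constraint chain block beta → block kappa → block xi → block alpha.
That forces block beta before block alpha in every valid schedule.

Yes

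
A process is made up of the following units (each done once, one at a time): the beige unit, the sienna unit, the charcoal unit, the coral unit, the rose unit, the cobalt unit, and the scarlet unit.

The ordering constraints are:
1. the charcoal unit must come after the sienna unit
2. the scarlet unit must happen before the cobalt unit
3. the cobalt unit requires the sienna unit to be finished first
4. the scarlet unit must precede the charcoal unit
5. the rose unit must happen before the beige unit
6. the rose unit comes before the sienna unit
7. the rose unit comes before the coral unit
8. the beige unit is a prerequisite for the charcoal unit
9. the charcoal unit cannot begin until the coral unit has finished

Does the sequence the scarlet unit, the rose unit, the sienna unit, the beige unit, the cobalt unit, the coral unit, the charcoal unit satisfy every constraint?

Yes

Checking each listed constraint against this order: for instance, the scarlet unit is in position 1 and the charcoal unit in position 7, so that constraint holds — and the remaining constraints check out the same way.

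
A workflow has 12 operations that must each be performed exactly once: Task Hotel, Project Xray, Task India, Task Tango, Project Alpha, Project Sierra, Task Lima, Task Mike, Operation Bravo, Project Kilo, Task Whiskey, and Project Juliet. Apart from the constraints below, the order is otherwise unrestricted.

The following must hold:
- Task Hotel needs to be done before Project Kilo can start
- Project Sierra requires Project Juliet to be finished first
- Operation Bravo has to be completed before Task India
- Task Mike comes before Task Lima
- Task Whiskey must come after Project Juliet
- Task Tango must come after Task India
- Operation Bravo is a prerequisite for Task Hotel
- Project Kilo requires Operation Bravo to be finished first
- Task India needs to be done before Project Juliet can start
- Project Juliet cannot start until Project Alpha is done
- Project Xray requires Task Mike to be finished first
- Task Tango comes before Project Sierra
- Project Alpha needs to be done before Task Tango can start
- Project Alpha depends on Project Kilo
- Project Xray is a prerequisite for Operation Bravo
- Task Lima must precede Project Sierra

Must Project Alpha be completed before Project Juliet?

Yes

Tracing the constraints gives a chain: Project Alpha → Project Juliet.
That forces Project Alpha before Project Juliet in every valid schedule.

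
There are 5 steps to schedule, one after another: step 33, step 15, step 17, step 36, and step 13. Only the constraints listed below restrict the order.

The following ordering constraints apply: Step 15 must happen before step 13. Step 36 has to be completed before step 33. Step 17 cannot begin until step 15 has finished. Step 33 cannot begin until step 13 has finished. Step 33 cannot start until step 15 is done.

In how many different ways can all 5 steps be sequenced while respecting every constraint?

11

The steps with no prerequisites are step 15, step 36; any of them can be placed first.
Systematically extending each partial ordering one step at a time and counting, there are 11 complete orderings.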